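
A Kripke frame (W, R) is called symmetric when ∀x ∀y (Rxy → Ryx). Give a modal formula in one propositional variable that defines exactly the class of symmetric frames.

The condition is symmetry. The B schema ψ → □◇ψ defines it.

ψ → □◇ψ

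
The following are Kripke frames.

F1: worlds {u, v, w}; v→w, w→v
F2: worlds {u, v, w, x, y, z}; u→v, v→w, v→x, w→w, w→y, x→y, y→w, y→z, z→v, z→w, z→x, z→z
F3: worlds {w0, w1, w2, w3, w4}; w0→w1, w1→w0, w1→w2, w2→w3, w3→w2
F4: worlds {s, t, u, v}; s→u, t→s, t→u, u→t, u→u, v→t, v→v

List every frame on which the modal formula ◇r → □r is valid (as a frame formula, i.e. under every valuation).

F1

Frame correspondent (Sahlqvist): ∀x ∀y ∀z (Rxy ∧ Rxz → y = z) — i.e. partial functionality.
F1: satisfies the condition.
F2: fails — v sees both w and x.
F3: fails — w1 sees both w0 and w2.
F4: fails — t sees both s and u.
Valid on: F1.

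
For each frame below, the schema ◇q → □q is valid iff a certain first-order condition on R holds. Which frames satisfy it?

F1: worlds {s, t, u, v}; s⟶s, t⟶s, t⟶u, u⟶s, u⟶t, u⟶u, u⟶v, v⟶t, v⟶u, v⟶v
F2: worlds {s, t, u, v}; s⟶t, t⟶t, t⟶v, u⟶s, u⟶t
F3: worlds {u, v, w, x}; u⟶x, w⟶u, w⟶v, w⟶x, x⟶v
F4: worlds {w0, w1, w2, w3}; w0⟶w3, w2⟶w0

The schema corresponds to partial functionality: ∀x ∀y ∀z (Rxy ∧ Rxz → y = z).
F1: fails — t sees both s and u.
F2: fails — t sees both t and v.
F3: fails — w sees both u and v.
F4: condition met.
Valid on: F4.

F4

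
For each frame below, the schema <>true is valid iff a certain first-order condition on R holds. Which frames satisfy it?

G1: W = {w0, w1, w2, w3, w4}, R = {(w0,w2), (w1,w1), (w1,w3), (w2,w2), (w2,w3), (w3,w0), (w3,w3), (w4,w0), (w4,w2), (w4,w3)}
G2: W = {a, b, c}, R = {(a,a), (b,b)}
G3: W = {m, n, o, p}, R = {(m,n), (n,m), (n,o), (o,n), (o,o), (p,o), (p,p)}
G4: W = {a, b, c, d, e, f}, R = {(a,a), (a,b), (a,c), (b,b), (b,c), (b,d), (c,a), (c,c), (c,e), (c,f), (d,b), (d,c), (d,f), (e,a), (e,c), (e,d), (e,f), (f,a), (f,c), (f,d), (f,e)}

The schema corresponds to seriality: forall x exists y Rxy.
G1: condition met.
G2: fails — world c has no successor.
G3: condition met.
G4: condition met.

G1, G3, G4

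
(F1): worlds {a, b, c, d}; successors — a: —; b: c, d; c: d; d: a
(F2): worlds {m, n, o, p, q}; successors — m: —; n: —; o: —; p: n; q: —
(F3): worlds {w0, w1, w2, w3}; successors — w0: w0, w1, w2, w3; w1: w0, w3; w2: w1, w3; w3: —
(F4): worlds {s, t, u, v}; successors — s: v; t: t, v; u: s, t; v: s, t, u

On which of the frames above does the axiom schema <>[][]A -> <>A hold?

(F4)

This is the axiom for a generalized confluence (Geach) condition; its first-order frame correspondent is forall x forall y (xRy -> exists w (y R^2 w & xRw)).
(F1): fails — bRc but no w with cR²w and bRw.
(F2): fails — pRn but no w with nR²w and pRw.
(F3): fails — w0Rw3 but no w with w3R²w and w0Rw.
(F4): holds.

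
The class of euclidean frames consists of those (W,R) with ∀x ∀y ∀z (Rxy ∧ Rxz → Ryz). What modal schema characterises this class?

◇s → □◇s

A defining formula is ◇s → □◇s (the 5 axiom).
Suppose ◇s→□◇s is valid. Take Rxy, Rxz and set V(s)={y}. Then ◇s at x, so □◇s at x, so ◇s at z, so some w with Rzw has s; w=y, i.e. Rzy. By symmetry of the argument, Ryz.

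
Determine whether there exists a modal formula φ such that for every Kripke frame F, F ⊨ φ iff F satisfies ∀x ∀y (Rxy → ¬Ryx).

No — not modally definable

Any modally definable frame class is closed under surjective bounded morphisms.
The 5-cycle (worlds a,b,c,d,e with a→b→c→d→e→a) is asymmetric. Mapping every world to a single reflexive point • is a surjective bounded morphism, and the reflexive point is not asymmetric (R•• but asymmetry requires ¬R••).
So the class is not modally definable.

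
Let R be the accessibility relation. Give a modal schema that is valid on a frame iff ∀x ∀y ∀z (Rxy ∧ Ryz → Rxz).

This is transitivity; the standard corresponding axiom is 4: □q → □□q.
Suppose □q→□□q is valid. Take Rxy, Ryz and set V(q)={w : Rxw}. Then □q at x, so □□q at x, so □q at y, so q at z, i.e. Rxz.

□q → □□q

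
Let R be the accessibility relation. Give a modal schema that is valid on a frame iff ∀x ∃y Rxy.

The condition is seriality. The D schema □p → ◇p defines it.

□p → ◇p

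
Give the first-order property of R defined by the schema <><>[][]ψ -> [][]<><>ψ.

This is a Sahlqvist (Geach-type) schema ◇^2□^2ψ → □^2◇^2ψ.
Minimal-valuation argument: fix x; take any y with xR^2y and any z with xR^2z. Set V(ψ) to the set of worlds R-reachable from y in exactly 2 steps. Then □^2ψ holds at y, so the antecedent holds at x; validity forces ◇^2ψ at z, giving a w with zR^2w and yR^2w.
First-order correspondent: forall x forall y forall z ((x R^2 y & x R^2 z) -> exists w (y R^2 w & z R^2 w)).

forall x forall y forall z ((x R^2 y & x R^2 z) -> exists w (y R^2 w & z R^2 w))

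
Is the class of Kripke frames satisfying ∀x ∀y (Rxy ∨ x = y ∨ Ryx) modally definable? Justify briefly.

No

If a class were modally definable it would be closed under disjoint unions (Goldblatt–Thomason).
Take 4 disjoint single-world reflexive frames: each is trivially connected, but their disjoint union has 4 worlds with no edge between distinct components, so it is not connected.
Hence connectedness of R is not modally definable.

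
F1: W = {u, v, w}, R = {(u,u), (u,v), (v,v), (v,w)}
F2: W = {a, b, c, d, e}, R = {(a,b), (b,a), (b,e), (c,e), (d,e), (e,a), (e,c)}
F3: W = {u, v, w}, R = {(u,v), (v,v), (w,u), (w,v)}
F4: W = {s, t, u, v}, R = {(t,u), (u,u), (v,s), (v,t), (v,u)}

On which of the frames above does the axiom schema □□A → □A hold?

Frame correspondent (Sahlqvist): ∀x ∀y (Rxy → ∃z (Rxz ∧ Rzy)) — i.e. density.
F1: satisfies the condition.
F2: fails — Rea but no z with Rez and Rza.
F3: fails — Rwu but no z with Rwz and Rzu.
F4: fails — Rvt but no z with Rvz and Rzt.
Valid on: F1.

F1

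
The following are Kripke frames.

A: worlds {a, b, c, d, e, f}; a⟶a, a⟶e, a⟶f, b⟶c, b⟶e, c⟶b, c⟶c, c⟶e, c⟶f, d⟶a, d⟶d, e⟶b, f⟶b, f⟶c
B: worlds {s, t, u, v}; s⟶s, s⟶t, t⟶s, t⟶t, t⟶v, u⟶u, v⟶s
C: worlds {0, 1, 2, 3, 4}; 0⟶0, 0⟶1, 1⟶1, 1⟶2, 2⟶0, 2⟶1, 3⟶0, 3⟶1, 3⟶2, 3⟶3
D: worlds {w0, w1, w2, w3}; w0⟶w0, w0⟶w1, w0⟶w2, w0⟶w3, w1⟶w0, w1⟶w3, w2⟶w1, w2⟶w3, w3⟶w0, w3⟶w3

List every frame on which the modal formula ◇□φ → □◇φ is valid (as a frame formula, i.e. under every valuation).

B, C, D

Frame correspondent (Sahlqvist): ∀x ∀y ∀z (Rxy ∧ Rxz → ∃w (Ryw ∧ Rzw)) — i.e. convergence.
A: fails — Rae and Raa but e and a have no common successor.
B: condition met.
C: condition met.
D: condition met.
Valid on: B, C, D.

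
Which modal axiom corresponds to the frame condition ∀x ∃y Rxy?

□s → ◇s

This is seriality; the standard corresponding axiom is D: □s → ◇s.
Suppose □s→◇s is valid. At any x set V(s)=W. Then □s at x, so ◇s at x, so x has a successor.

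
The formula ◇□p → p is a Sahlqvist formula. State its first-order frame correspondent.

Equivalently (dual form): p → □◇p.
Suppose p→□◇p is valid. Take Rxy and set V(p)={x}. Then p at x, so □◇p at x, so ◇p at y, so some z with Ryz has p; z=x, i.e. Ryx.

Symmetry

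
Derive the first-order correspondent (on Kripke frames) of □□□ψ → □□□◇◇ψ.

∀x ∀z (xR³z → ∃w (xR³w ∧ zR²w))

This is a Sahlqvist (Geach-type) schema ◇^0□^3ψ → □^3◇^2ψ.
First-order correspondent: ∀x ∀z (xR³z → ∃w (xR³w ∧ zR²w)).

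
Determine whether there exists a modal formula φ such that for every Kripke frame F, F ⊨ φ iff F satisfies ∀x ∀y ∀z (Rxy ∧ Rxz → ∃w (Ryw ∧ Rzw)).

Yes, by ◇□r → □◇r

The condition is convergence. A defining modal formula is ◇□r → □◇r.
Suppose ◇□r→□◇r is valid. Take Rxy, Rxz and set V(r)={w : Ryw}. Then □r at y so ◇□r at x, so □◇r at x, so ◇r at z, giving w with Rzw and Ryw.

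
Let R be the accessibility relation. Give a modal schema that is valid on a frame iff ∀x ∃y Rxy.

The condition is seriality. The D schema □s → ◇s defines it.
Suppose □s→◇s is valid. At any x set V(s)=W. Then □s at x, so ◇s at x, so x has a successor.

□s → ◇s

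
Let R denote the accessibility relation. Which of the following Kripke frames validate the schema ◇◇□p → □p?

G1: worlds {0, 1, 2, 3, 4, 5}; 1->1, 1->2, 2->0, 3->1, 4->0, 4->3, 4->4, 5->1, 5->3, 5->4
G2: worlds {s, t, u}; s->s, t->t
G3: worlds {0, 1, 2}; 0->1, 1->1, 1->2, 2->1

G2

The schema corresponds to a generalized confluence (Geach) condition: ∀x ∀y ∀z ((xR²y ∧ xRz) → ∃w (yRw ∧ z = w)).
G1: fails — 1R²0, 1R1 but no w with 0Rw and 1=w.
G2: satisfies the condition.
G3: fails — 1R²2, 1R2 but no w with 2Rw and 2=w.
Valid on: G2.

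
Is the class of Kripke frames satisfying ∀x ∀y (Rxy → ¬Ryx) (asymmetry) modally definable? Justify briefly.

Modal frame validity is preserved under surjective bounded morphisms.
The 3-cycle (worlds w0,w1,w2 with w0→w1→w2→w0) is asymmetric. Mapping every world to a single reflexive point • is a surjective bounded morphism, and the reflexive point is not asymmetric (R•• but asymmetry requires ¬R••).
So the class is not modally definable.

Not modally definable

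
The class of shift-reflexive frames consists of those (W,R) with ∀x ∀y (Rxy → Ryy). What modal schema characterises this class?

□(□q → q)

This is shift-reflexivity; the standard corresponding axiom is T□: □(□q → q).
Suppose □(□q→q) is valid. Take Rxy and set V(q)={w : Ryw}. Then at y, □q holds; since □(□q→q) at x, □q→q at y, so q at y, i.e. Ryy.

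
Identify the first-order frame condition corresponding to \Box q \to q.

reflexivity: \forall x Rxx

Suppose □q→q is valid. At any x set V(q)={w : Rxw}. Then □q holds at x, so q holds at x, i.e. Rxx.
The converse is a direct semantic check.
Frame condition: \forall x Rxx.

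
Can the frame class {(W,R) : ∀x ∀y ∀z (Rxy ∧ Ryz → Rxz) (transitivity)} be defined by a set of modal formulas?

Yes, by □r → □□r

Yes: it is transitivity, defined by the 4 schema □r → □□r.
Suppose □r→□□r is valid. Take Rxy, Ryz and set V(r)={w : Rxw}. Then □r at x, so □□r at x, so □r at y, so r at z, i.e. Rxz.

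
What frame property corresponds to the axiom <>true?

◇⊤ holds at w iff w has a successor, so frame-validity of ◇⊤ is exactly seriality. Equivalently via □φ → ◇φ:
Suppose □φ→◇φ is valid. At any x set V(φ)=W. Then □φ at x, so ◇φ at x, so x has a successor.

seriality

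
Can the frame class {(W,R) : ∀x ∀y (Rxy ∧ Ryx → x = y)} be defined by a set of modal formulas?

If a class were modally definable it would be closed under surjective bounded morphisms (Goldblatt–Thomason).
The 8-cycle (worlds s,t,u,v,w,x,y,z with s→t→u→v→w→x→y→z→s) is antisymmetric. Sending even-indexed worlds to a and odd-indexed worlds to b is a surjective bounded morphism onto the two-world frame with a↔b, which is not antisymmetric.
So the class is not modally definable.

Not definable by any modal formula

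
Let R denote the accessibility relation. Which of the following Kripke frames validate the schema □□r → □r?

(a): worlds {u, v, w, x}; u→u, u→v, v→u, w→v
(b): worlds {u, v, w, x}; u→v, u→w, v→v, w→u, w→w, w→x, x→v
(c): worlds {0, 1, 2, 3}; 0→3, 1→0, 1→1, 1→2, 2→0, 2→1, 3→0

Frame correspondent (Sahlqvist): ∀x ∀y (Rxy → ∃z (Rxz ∧ Rzy)) — i.e. density.
(a): fails — Rwv but no z with Rwz and Rzv.
(b): ✓.
(c): fails — R03 but no z with R0z and Rz3.

(b)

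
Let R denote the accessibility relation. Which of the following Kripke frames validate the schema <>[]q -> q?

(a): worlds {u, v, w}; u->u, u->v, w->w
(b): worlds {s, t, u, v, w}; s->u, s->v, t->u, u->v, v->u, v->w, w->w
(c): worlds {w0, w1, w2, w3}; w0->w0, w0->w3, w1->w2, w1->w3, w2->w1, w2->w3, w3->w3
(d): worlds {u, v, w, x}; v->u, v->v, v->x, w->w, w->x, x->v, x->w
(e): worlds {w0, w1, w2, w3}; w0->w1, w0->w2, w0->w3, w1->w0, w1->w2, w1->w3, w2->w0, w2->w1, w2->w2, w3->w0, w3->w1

(e)

Frame correspondent (Sahlqvist): forall x forall y (Rxy -> Ryx) — i.e. symmetry.
(a): fails — Ruv but not Rvu.
(b): fails — Rvw but not Rwv.
(c): fails — Rw1w3 but not Rw3w1.
(d): fails — Rvu but not Ruv.
(e): holds.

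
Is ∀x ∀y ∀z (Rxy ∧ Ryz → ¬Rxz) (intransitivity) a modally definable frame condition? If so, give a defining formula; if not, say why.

Modal frame validity is preserved under surjective bounded morphisms.
The 3-cycle (worlds a,b,c with a→b→c→a) is intransitive. Mapping every world to a single reflexive point • is a surjective bounded morphism; the reflexive point is not intransitive (R••∧R•• but R••).
So no modal formula (or set of formulas) defines exactly the intransitive frames.

Not modally definable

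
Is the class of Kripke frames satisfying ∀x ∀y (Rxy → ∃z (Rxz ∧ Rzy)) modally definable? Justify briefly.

This is a Sahlqvist condition; the C4 axiom □□q → □q defines it.
Suppose □□q→□q is valid. Take Rxy and set V(q)={w : xR²w}. Then □□q at x, so □q at x, so q at y, i.e. ∃z(Rxz∧Rzy).

Yes — defined by □□q → □q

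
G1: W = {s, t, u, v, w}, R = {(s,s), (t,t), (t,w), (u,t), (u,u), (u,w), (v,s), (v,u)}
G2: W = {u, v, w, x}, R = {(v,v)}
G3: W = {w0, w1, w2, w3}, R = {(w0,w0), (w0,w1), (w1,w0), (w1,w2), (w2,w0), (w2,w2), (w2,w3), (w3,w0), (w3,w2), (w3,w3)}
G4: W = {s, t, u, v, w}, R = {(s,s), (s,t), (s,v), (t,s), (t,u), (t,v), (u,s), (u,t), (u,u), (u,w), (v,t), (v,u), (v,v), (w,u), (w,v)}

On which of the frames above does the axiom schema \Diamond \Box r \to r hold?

G2

This is the axiom for symmetry; its first-order frame correspondent is \forall x \forall y (Rxy \to Ryx).
G1: fails — Ruw but not Rwu.
G2: holds.
G3: fails — Rw1w2 but not Rw2w1.
G4: fails — Rus but not Rsu.
Valid on: G2.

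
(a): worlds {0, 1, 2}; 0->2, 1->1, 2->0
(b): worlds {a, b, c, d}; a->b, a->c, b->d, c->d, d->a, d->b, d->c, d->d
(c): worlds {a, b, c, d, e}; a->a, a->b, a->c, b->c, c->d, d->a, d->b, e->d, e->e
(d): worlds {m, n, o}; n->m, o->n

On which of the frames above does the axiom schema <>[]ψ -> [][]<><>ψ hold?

(a)

The schema corresponds to a generalized confluence (Geach) condition: forall x forall y forall z ((xRy & x R^2 z) -> exists w (yRw & z R^2 w)).
(a): satisfies the condition.
(b): fails — dRa, dR²a but no w with aRw and aR²w.
(c): fails — aRa, aR²b but no w with aRw and bR²w.
(d): fails — oRn, oR²m but no w with nRw and mR²w.
Valid on: (a).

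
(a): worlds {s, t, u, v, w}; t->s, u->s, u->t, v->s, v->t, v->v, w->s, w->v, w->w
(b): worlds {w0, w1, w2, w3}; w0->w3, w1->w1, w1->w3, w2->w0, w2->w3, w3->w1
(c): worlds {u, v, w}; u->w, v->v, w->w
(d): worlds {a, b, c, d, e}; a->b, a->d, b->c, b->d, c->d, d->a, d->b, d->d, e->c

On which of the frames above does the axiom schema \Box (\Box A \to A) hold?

(c)

Frame correspondent (Sahlqvist): \forall x \forall y (Rxy \to Ryy) — i.e. shift-reflexivity.
(a): fails — Rut but not Rtt.
(b): fails — Rw1w3 but not Rw3w3.
(c): condition met.
(d): fails — Rbc but not Rcc.
Valid on: (c).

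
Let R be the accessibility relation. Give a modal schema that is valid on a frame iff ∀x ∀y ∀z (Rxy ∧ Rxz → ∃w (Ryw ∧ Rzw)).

◇□s → □◇s

A defining formula is ◇□s → □◇s (the .2 axiom).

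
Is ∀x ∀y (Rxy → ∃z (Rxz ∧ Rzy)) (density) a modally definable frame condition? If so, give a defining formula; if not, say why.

Yes: it is density, defined by the C4 schema □□r → □r.

Definable; □□r → □r defines it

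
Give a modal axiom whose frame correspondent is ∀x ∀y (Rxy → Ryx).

This is symmetry; the standard corresponding axiom is B: ψ → □◇ψ.
Suppose ψ→□◇ψ is valid. Take Rxy and set V(ψ)={x}. Then ψ at x, so □◇ψ at x, so ◇ψ at y, so some z with Ryz has ψ; z=x, i.e. Ryx.

ψ → □◇ψ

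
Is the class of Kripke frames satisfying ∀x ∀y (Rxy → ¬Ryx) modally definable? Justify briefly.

Any modally definable frame class is closed under surjective bounded morphisms.
The 5-cycle (worlds s,t,u,v,w with s→t→u→v→w→s) is asymmetric. Mapping every world to a single reflexive point • is a surjective bounded morphism, and the reflexive point is not asymmetric (R•• but asymmetry requires ¬R••).
So no modal formula (or set of formulas) defines exactly the asymmetric frames.

Not definable by any modal formula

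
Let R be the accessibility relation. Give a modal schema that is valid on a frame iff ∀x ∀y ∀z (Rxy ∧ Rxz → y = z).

◇p → □p

The condition is partial functionality. The CD schema ◇p → □p defines it.
Suppose ◇p→□p is valid. Take Rxy, Rxz and set V(p)={y}. Then ◇p at x, so □p at x, so p at z, i.e. z=y.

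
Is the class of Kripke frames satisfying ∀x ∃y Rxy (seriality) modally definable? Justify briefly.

Yes — defined by □q → ◇q

Yes: it is seriality, defined by the D schema □q → ◇q.
Suppose □q→◇q is valid. At any x set V(q)=W. Then □q at x, so ◇q at x, so x has a successor.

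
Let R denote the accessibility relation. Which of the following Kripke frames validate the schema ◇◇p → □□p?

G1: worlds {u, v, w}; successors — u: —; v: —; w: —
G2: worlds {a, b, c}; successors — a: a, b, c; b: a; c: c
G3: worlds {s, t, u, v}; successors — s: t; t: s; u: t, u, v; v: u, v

G1

This is the axiom for a generalized confluence (Geach) condition; its first-order frame correspondent is ∀x ∀y ∀z ((xR²y ∧ xR²z) → ∃w (y = w ∧ z = w)).
G1: holds.
G2: fails — aR²a, aR²b but a ≠ b.
G3: fails — uR²s, uR²t but s ≠ t.
Valid on: G1.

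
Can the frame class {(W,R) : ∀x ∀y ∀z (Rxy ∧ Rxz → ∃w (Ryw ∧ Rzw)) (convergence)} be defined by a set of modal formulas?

Yes — defined by ◇□p → □◇p

Yes: it is convergence, defined by the .2 schema ◇□p → □◇p.
Suppose ◇□p→□◇p is valid. Take Rxy, Rxz and set V(p)={w : Ryw}. Then □p at y so ◇□p at x, so □◇p at x, so ◇p at z, giving w with Rzw and Ryw.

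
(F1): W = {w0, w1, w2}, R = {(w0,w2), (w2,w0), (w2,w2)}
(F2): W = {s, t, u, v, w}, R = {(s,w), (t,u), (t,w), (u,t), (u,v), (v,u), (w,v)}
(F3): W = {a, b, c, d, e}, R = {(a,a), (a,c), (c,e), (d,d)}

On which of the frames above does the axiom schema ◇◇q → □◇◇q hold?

(F1)

This is the axiom for a generalized confluence (Geach) condition; its first-order frame correspondent is ∀x ∀y ∀z ((xR²y ∧ xRz) → ∃w (y = w ∧ zR²w)).
(F1): ✓.
(F2): fails — sR²v, sRw but no w* with v=w* and wR²w*.
(F3): fails — aR²a, aRc but no w with a=w and cR²w.
Valid on: (F1).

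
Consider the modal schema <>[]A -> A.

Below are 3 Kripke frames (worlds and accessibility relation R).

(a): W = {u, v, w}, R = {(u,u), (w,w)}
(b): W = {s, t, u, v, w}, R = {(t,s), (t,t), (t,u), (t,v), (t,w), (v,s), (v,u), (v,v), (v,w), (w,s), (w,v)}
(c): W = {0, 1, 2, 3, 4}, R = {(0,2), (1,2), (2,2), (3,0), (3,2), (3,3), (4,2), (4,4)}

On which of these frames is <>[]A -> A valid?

(a)

This is the axiom for symmetry; its first-order frame correspondent is forall x forall y (Rxy -> Ryx).
(a): condition met.
(b): fails — Rtv but not Rvt.
(c): fails — R32 but not R23.
Valid on: (a).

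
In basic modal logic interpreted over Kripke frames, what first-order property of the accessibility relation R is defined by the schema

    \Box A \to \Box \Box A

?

Suppose □A→□□A is valid. Take Rxy, Ryz and set V(A)={w : Rxw}. Then □A at x, so □□A at x, so □A at y, so A at z, i.e. Rxz.

Transitivity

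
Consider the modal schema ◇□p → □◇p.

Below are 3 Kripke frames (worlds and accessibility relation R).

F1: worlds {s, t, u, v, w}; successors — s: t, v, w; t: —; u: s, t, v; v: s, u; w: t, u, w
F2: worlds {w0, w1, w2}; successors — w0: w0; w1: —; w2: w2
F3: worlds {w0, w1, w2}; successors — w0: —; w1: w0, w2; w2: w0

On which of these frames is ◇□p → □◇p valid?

Frame correspondent (Sahlqvist): ∀x ∀y ∀z (Rxy ∧ Rxz → ∃w (Ryw ∧ Rzw)) — i.e. convergence.
F1: fails — Rsv and Rst but v and t have no common successor.
F2: ✓.
F3: fails — Rw1w2 and Rw1w0 but w2 and w0 have no common successor.

F2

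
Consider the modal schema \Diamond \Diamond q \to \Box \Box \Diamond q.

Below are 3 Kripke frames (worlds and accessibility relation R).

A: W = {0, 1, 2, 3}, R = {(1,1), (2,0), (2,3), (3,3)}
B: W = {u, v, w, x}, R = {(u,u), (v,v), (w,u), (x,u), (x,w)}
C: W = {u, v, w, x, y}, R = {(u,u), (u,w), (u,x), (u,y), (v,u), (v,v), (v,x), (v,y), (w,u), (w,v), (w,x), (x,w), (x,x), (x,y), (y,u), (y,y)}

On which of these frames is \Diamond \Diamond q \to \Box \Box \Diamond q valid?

The schema corresponds to a generalized confluence (Geach) condition: \forall x \forall y \forall z ((x R^2 y \wedge x R^2 z) \to \exists w (y = w \wedge zRw)).
A: condition met.
B: condition met.
C: fails — uR²u, uR²x but no t with u=t and xRt.
Valid on: A, B.

A, B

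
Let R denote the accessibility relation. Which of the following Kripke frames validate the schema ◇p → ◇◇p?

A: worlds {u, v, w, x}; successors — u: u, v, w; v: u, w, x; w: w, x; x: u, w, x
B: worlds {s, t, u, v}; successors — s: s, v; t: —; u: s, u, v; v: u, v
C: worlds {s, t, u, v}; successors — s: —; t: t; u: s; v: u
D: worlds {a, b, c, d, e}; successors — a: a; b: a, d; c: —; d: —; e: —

Frame correspondent (Sahlqvist): ∀x ∀y (xRy → ∃w (y = w ∧ xR²w)) — i.e. a generalized confluence (Geach) condition.
A: holds.
B: holds.
C: fails — uRs but no w with s=w and uR²w.
D: fails — bRd but no w with d=w and bR²w.

A, B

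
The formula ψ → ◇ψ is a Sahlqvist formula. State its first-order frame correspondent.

Reflexivity

This is a form of the T axiom.
It corresponds to reflexivity: ∀x Rxx.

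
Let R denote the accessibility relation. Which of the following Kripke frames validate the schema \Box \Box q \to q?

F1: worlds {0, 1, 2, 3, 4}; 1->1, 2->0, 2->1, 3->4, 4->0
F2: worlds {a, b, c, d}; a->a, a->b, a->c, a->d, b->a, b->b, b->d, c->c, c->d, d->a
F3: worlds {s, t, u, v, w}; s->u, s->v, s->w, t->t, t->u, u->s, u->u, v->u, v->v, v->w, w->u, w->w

The schema corresponds to a generalized confluence (Geach) condition: \forall x \exists w (x R^2 w \wedge x = w).
F1: fails — at 0 but no w with 0R²w and 0=w.
F2: ✓.
F3: ✓.

F2, F3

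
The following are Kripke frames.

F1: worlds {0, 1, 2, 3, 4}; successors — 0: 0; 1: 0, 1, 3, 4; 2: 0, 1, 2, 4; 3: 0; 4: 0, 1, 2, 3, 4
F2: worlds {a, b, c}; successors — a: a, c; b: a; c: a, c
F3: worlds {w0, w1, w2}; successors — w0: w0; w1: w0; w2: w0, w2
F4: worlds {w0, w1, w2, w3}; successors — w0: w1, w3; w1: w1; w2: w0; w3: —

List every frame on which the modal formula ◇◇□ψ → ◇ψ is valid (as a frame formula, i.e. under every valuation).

F1, F2, F3

The schema corresponds to a generalized confluence (Geach) condition: ∀x ∀y (xR²y → ∃w (yRw ∧ xRw)).
F1: satisfies the condition.
F2: satisfies the condition.
F3: satisfies the condition.
F4: fails — w2R²w1 but no w with w1Rw and w2Rw.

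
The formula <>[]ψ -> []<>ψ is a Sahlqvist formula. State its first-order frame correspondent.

Suppose ◇□ψ→□◇ψ is valid. Take Rxy, Rxz and set V(ψ)={w : Ryw}. Then □ψ at y so ◇□ψ at x, so □◇ψ at x, so ◇ψ at z, giving w with Rzw and Ryw.

convergence: forall x forall y forall z (Rxy & Rxz -> exists w (Ryw & Rzw))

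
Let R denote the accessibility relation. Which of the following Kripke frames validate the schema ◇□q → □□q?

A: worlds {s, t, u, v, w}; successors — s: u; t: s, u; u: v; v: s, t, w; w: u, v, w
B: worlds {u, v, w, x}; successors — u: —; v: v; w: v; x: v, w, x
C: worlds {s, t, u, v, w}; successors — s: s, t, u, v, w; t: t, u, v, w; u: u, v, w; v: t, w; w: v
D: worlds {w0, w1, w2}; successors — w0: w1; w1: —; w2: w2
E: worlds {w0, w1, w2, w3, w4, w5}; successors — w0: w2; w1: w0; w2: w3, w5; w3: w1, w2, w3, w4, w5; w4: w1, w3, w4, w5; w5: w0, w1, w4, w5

This is the axiom for a generalized confluence (Geach) condition; its first-order frame correspondent is ∀x ∀y ∀z ((xRy ∧ xR²z) → ∃w (yRw ∧ z = w)).
A: fails — tRs, tR²v but no w* with sRw* and v=w*.
B: fails — xRv, xR²w but no t with vRt and w=t.
C: fails — sRt, sR²s but no w* with tRw* and s=w*.
D: condition met.
E: fails — w2Rw3, w2R²w0 but no w with w3Rw and w0=w.

D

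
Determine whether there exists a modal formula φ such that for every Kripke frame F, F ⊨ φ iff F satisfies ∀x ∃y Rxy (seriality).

Definable; □p → ◇p defines it

This is a Sahlqvist condition; the D axiom □p → ◇p defines it.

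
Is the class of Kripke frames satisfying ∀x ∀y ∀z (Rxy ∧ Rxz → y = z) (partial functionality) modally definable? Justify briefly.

Yes — defined by ◇r → □r

This is a Sahlqvist condition; the CD axiom ◇r → □r defines it.
Suppose ◇r→□r is valid. Take Rxy, Rxz and set V(r)={y}. Then ◇r at x, so □r at x, so r at z, i.e. z=y.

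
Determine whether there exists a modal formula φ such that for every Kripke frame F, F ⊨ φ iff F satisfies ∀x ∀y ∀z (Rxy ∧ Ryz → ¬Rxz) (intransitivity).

No — not modally definable

Any modally definable frame class is closed under surjective bounded morphisms.
The 5-cycle (worlds s,t,u,v,w with s→t→u→v→w→s) is intransitive. Mapping every world to a single reflexive point • is a surjective bounded morphism; the reflexive point is not intransitive (R••∧R•• but R••).
Hence intransitivity is not modally definable.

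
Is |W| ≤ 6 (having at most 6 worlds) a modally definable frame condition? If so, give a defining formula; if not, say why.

Not definable by any modal formula

If a class were modally definable it would be closed under disjoint unions (Goldblatt–Thomason).
Any modal formula valid on each of 7 disjoint one-world frames is valid on their disjoint union (validity is preserved under disjoint unions). Each one-world frame has |W|=1≤6, but the union has |W|=7.
So the class is not modally definable.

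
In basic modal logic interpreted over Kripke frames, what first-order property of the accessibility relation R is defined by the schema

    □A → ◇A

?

seriality: ∀x ∃y Rxy

Suppose □A→◇A is valid. At any x set V(A)=W. Then □A at x, so ◇A at x, so x has a successor.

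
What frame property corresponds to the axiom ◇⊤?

This schema is equivalent to the D axiom □q → ◇q.
It corresponds to seriality: ∀x ∃y Rxy.

Seriality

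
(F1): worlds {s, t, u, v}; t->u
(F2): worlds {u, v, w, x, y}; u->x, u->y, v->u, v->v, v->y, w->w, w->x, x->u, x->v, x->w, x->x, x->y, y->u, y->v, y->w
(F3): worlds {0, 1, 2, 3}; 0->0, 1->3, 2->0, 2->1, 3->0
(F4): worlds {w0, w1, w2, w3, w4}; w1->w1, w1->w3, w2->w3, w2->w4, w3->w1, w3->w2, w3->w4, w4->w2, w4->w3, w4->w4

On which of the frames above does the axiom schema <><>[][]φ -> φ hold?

(F1), (F2), (F4)

This is the axiom for a generalized confluence (Geach) condition; its first-order frame correspondent is forall x forall y (x R^2 y -> exists w (y R^2 w & x = w)).
(F1): satisfies the condition.
(F2): satisfies the condition.
(F3): fails — 1R²0 but no w with 0R²w and 1=w.
(F4): satisfies the condition.
Valid on: (F1), (F2), (F4).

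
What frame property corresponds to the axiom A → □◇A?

symmetry: ∀x ∀y (Rxy → Ryx)

Suppose A→□◇A is valid. Take Rxy and set V(A)={x}. Then A at x, so □◇A at x, so ◇A at y, so some z with Ryz has A; z=x, i.e. Ryx.
Conversely, any frame satisfying ∀x ∀y (Rxy → Ryx) validates the schema.
So the correspondent is symmetry.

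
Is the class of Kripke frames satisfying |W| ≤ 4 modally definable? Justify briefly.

Not modally definable

Any modally definable frame class is closed under disjoint unions.
Any modal formula valid on each of 5 disjoint one-world frames is valid on their disjoint union (validity is preserved under disjoint unions). Each one-world frame has |W|=1≤4, but the union has |W|=5.
So the class is not modally definable.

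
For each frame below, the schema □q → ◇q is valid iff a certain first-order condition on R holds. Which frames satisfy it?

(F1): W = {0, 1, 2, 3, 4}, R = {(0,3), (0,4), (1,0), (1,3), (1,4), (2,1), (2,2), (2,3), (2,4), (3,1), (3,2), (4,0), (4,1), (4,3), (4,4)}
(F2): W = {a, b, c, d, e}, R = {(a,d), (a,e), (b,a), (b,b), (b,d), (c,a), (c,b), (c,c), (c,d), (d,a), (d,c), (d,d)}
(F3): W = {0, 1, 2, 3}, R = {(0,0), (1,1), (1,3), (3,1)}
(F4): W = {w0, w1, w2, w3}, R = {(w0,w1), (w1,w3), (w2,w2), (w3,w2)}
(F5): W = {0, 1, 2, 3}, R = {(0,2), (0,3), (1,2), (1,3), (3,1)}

This is the axiom for seriality; its first-order frame correspondent is ∀x ∃y Rxy.
(F1): satisfies the condition.
(F2): fails — world e has no successor.
(F3): fails — world 2 has no successor.
(F4): satisfies the condition.
(F5): fails — world 2 has no successor.
Valid on: (F1), (F4).

(F1), (F4)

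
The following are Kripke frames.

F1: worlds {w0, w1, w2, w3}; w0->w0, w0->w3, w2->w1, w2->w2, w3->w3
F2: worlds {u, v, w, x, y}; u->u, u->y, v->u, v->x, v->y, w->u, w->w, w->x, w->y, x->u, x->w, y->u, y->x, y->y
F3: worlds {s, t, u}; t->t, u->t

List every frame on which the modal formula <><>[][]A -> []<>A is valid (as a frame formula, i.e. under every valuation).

The schema corresponds to a generalized confluence (Geach) condition: forall x forall y forall z ((x R^2 y & xRz) -> exists w (y R^2 w & zRw)).
F1: fails — w2R²w1, w2Rw1 but no w with w1R²w and w1Rw.
F2: condition met.
F3: condition met.

F2, F3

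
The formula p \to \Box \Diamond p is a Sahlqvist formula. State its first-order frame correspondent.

Symmetry

Suppose p→□◇p is valid. Take Rxy and set V(p)={x}. Then p at x, so □◇p at x, so ◇p at y, so some z with Ryz has p; z=x, i.e. Ryx.
The converse is a direct semantic check.
So the correspondent is symmetry.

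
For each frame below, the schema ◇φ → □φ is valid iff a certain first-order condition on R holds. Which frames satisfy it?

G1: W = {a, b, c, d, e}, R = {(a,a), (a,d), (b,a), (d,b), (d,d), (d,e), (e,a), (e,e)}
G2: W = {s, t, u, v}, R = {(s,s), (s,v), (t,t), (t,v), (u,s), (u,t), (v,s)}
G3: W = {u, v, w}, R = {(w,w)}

G3

This is the axiom for partial functionality; its first-order frame correspondent is ∀x ∀y ∀z (Rxy ∧ Rxz → y = z).
G1: fails — a sees both a and d.
G2: fails — s sees both s and v.
G3: condition met.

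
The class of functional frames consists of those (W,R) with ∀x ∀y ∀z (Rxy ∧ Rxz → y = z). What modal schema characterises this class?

◇q → □q

This is partial functionality; the standard corresponding axiom is CD: ◇q → □q.
Suppose ◇q→□q is valid. Take Rxy, Rxz and set V(q)={y}. Then ◇q at x, so □q at x, so q at z, i.e. z=y.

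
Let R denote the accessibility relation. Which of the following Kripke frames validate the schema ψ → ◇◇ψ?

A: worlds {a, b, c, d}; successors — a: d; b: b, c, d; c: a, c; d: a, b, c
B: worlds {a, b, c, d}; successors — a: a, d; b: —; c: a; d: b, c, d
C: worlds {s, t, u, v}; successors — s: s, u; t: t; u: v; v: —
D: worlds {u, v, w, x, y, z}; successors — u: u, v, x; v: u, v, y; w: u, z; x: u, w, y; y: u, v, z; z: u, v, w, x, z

A, D

This is the axiom for a generalized confluence (Geach) condition; its first-order frame correspondent is ∀x ∃w (x = w ∧ xR²w).
A: satisfies the condition.
B: fails — at b but no w with b=w and bR²w.
C: fails — at u but no w with u=w and uR²w.
D: satisfies the condition.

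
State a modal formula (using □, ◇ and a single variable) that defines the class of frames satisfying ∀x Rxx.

This is reflexivity; the standard corresponding axiom is T: □ψ → ψ.
Suppose □ψ→ψ is valid. At any x set V(ψ)={w : Rxw}. Then □ψ holds at x, so ψ holds at x, i.e. Rxx.

□ψ → ψ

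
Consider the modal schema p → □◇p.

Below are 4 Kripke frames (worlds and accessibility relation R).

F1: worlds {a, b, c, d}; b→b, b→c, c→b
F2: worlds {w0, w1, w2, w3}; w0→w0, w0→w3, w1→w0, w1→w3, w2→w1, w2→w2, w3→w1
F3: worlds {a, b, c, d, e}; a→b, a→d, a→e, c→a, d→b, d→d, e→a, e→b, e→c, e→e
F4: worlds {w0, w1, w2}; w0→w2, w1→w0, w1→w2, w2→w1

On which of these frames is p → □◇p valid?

F1

Frame correspondent (Sahlqvist): ∀x ∀y (Rxy → Ryx) — i.e. symmetry.
F1: holds.
F2: fails — Rw1w0 but not Rw0w1.
F3: fails — Reb but not Rbe.
F4: fails — Rw0w2 but not Rw2w0.
Valid on: F1.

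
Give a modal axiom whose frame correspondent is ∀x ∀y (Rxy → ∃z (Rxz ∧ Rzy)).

A defining formula is □□s → □s (the C4 axiom).
Suppose □□s→□s is valid. Take Rxy and set V(s)={w : xR²w}. Then □□s at x, so □s at x, so s at y, i.e. ∃z(Rxz∧Rzy).

□□s → □s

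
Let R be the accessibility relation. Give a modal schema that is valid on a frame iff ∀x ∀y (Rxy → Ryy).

□(□q → q)

The condition is shift-reflexivity. The T□ schema □(□q → q) defines it.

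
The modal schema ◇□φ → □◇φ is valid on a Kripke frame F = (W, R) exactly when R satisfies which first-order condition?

Convergence

Suppose ◇□φ→□◇φ is valid. Take Rxy, Rxz and set V(φ)={w : Ryw}. Then □φ at y so ◇□φ at x, so □◇φ at x, so ◇φ at z, giving w with Rzw and Ryw.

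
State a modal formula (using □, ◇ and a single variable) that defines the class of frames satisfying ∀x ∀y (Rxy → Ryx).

The condition is symmetry. The B schema s → □◇s defines it.
Suppose s→□◇s is valid. Take Rxy and set V(s)={x}. Then s at x, so □◇s at x, so ◇s at y, so some z with Ryz has s; z=x, i.e. Ryx.

s → □◇s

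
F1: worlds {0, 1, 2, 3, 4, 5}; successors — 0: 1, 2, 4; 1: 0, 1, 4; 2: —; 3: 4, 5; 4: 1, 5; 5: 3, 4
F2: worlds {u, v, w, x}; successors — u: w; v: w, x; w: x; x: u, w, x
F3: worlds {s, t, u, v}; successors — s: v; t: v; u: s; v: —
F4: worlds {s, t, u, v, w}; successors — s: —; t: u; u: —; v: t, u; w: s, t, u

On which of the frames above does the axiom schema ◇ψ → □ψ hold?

Frame correspondent (Sahlqvist): ∀x ∀y ∀z (Rxy ∧ Rxz → y = z) — i.e. partial functionality.
F1: fails — 0 sees both 1 and 2.
F2: fails — v sees both w and x.
F3: condition met.
F4: fails — v sees both t and u.

F3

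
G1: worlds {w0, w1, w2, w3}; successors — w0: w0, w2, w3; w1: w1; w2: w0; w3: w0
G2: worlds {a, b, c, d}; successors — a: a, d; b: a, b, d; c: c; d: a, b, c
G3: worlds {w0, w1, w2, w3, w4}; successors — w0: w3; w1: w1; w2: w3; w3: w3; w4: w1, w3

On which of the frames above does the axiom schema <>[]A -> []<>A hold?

G1

The schema corresponds to convergence: forall x forall y forall z (Rxy & Rxz -> exists w (Ryw & Rzw)).
G1: satisfies the condition.
G2: fails — Rdc and Rdb but c and b have no common successor.
G3: fails — Rw4w1 and Rw4w3 but w1 and w3 have no common successor.
Valid on: G1.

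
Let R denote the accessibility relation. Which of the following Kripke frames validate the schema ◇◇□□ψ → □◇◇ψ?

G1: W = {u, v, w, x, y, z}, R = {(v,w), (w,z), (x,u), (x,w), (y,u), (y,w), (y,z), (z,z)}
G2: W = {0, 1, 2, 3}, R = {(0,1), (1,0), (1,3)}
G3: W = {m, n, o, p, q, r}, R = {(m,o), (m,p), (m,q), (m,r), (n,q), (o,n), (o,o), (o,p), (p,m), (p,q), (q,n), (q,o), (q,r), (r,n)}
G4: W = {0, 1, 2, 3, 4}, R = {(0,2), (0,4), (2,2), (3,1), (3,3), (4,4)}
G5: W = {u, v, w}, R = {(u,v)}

Frame correspondent (Sahlqvist): ∀x ∀y ∀z ((xR²y ∧ xRz) → ∃w (yR²w ∧ zR²w)) — i.e. a generalized confluence (Geach) condition.
G1: fails — xR²z, xRu but no t with zR²t and uR²t.
G2: fails — 0R²0, 0R1 but no w with 0R²w and 1R²w.
G3: fails — mR²n, mRr but no w with nR²w and rR²w.
G4: fails — 0R²2, 0R4 but no w with 2R²w and 4R²w.
G5: holds.

G5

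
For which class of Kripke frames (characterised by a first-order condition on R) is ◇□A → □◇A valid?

convergence

Suppose ◇□A→□◇A is valid. Take Rxy, Rxz and set V(A)={w : Ryw}. Then □A at y so ◇□A at x, so □◇A at x, so ◇A at z, giving w with Rzw and Ryw.
Conversely, on a frame with convergence the schema holds at every world under every valuation.
Frame condition: ∀x ∀y ∀z (Rxy ∧ Rxz → ∃w (Ryw ∧ Rzw)).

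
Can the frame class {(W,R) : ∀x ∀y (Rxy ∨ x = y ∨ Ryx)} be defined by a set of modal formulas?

Modal frame validity is preserved under disjoint unions.
Take 2 disjoint single-world reflexive frames: each is trivially connected, but their disjoint union has 2 worlds with no edge between distinct components, so it is not connected.
Hence connectedness of R is not modally definable.

No — not modally definable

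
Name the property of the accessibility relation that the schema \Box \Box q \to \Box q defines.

Suppose □□q→□q is valid. Take Rxy and set V(q)={w : xR²w}. Then □□q at x, so □q at x, so q at y, i.e. ∃z(Rxz∧Rzy).
Conversely, any frame satisfying \forall x \forall y (Rxy \to \exists z (Rxz \wedge Rzy)) validates the schema.
So the correspondent is density.

density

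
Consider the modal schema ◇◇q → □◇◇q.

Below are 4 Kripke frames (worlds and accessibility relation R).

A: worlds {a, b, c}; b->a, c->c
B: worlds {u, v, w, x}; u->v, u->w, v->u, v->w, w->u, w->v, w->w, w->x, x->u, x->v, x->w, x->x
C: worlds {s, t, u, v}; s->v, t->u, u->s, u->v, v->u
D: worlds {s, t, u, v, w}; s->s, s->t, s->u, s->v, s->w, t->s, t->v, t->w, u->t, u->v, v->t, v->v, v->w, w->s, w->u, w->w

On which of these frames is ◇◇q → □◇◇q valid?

The schema corresponds to a generalized confluence (Geach) condition: ∀x ∀y ∀z ((xR²y ∧ xRz) → ∃w (y = w ∧ zR²w)).
A: ✓.
B: ✓.
C: fails — sR²u, sRv but no w with u=w and vR²w.
D: fails — sR²u, sRu but no w* with u=w* and uR²w*.
Valid on: A, B.

A, B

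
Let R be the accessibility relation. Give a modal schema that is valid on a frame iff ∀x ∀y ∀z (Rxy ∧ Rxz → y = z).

◇r → □r

The condition is partial functionality. The CD schema ◇r → □r defines it.
Suppose ◇r→□r is valid. Take Rxy, Rxz and set V(r)={y}. Then ◇r at x, so □r at x, so r at z, i.e. z=y.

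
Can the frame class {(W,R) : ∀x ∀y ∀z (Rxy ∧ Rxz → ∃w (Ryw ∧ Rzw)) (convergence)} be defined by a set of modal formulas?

This is a Sahlqvist condition; the .2 axiom ◇□q → □◇q defines it.
Suppose ◇□q→□◇q is valid. Take Rxy, Rxz and set V(q)={w : Ryw}. Then □q at y so ◇□q at x, so □◇q at x, so ◇q at z, giving w with Rzw and Ryw.

Definable; ◇□q → □◇q defines it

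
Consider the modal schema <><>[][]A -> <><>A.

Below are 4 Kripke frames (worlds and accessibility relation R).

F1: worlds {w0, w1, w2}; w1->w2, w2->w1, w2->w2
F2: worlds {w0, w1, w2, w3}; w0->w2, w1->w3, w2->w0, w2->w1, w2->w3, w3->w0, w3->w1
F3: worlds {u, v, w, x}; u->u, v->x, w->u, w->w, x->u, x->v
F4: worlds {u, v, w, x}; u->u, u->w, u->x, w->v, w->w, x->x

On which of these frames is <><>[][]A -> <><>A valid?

Frame correspondent (Sahlqvist): forall x forall y (x R^2 y -> exists w (y R^2 w & x R^2 w)) — i.e. a generalized confluence (Geach) condition.
F1: ✓.
F2: ✓.
F3: ✓.
F4: fails — uR²v but no t with vR²t and uR²t.
Valid on: F1, F2, F3.

F1, F2, F3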